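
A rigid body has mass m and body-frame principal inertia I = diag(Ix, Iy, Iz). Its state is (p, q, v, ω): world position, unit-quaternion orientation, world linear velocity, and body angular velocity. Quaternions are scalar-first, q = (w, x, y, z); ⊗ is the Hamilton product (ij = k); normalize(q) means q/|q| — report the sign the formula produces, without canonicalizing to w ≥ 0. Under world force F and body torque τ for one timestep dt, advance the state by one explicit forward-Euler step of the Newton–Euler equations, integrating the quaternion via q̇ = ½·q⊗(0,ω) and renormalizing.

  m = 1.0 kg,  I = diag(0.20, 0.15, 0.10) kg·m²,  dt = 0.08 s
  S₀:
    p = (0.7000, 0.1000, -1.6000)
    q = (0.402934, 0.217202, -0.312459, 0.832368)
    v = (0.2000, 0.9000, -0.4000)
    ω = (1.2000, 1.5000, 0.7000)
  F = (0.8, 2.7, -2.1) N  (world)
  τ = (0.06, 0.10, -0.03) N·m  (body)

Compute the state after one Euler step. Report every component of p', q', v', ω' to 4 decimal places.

linear accel F/m = (0.8000, 2.7000, -2.1000)
new position p' = (0.7160, 0.1720, -1.6320)
v' = v + a·dt = (0.2640, 1.1160, -0.5680)
precession coupling ω×(Iω) = (-0.0525, 0.0840, -0.0900)
angular accel α = (0.5625, 0.1067, 0.6000)
ω' = ω + α·dt = (1.2450, 1.5085, 0.7480)
q⊗(0,ω) = (-0.3746115, -0.9837525, 1.4512012, 0.9828076)
q' = normalize(q + ½dt·q⊗(0,ω)) = (0.3867, 0.1773, -0.2536, 0.8688)

p' = (0.7160, 0.1720, -1.6320)
q' = (0.3867, 0.1773, -0.2536, 0.8688)
v' = (0.2640, 1.1160, -0.5680)
ω' = (1.2450, 1.5085, 0.7480)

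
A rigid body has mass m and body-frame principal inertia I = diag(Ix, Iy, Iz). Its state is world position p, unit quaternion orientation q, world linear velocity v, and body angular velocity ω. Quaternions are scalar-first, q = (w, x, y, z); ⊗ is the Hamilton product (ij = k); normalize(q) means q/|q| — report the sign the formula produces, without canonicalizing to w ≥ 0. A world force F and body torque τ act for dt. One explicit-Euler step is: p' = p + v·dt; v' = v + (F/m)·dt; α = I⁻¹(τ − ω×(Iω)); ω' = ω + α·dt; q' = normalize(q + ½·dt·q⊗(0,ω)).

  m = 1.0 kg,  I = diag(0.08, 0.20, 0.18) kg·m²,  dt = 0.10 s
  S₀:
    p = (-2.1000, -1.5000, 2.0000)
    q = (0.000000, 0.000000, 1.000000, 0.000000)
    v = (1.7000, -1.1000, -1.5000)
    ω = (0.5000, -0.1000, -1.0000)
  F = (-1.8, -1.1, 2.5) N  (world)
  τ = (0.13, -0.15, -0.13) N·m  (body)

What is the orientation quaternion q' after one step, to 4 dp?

2q̇ = q⊗(0,ω) = (0.1000000, -1.0000000, 0.0000000, -0.5000000)
q' = normalize(q + ½dt·q⊗(0,ω)) = (0.0050, -0.0499, 0.9984, -0.0250)

q' = (0.0050, -0.0499, 0.9984, -0.0250)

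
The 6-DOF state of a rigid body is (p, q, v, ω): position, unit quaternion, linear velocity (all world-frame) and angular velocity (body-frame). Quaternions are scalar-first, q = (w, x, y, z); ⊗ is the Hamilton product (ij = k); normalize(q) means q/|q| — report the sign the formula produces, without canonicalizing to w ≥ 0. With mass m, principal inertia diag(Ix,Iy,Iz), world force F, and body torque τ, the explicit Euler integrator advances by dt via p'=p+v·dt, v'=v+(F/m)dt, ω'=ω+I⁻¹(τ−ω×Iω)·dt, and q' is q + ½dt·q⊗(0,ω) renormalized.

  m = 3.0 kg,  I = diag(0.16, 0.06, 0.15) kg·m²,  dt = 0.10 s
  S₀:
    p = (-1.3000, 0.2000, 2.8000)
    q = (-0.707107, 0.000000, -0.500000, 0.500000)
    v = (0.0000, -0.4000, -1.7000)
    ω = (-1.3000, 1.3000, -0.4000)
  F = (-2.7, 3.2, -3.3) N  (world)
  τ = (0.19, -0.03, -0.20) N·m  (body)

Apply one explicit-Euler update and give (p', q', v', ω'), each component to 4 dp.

α = I⁻¹(τ − ω×Iω) = (1.4800, -0.5867, -2.4600)
new body rate ω' = (-1.1520, 1.2413, -0.6460)
2q̇ = q⊗(0,ω) = (0.8500000, 0.4692391, -1.5692391, -0.3671572)
updated quaternion q' = (-0.6617, 0.0234, -0.5759, 0.4795)
p + v·dt = (-1.3000, 0.1600, 2.6300)
new velocity v' = (-0.0900, -0.2933, -1.8100)

p' = (-1.3000, 0.1600, 2.6300)
q' = (-0.6617, 0.0234, -0.5759, 0.4795)
v' = (-0.0900, -0.2933, -1.8100)
ω' = (-1.1520, 1.2413, -0.6460)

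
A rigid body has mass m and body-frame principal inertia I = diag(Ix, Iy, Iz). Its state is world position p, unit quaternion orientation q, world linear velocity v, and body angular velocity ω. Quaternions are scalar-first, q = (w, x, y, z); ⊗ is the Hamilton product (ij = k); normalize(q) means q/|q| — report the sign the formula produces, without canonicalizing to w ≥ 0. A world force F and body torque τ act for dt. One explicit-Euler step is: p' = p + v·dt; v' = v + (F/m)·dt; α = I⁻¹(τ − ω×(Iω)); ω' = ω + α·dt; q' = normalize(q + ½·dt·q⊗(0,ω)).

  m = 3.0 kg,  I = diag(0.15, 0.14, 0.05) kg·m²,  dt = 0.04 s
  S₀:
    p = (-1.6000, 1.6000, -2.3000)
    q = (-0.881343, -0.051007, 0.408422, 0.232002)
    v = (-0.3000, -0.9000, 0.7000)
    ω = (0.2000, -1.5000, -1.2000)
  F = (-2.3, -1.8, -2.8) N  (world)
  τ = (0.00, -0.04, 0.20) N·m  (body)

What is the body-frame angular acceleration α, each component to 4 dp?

α = (1.0800, -0.1143, 3.9400)

precession coupling ω×(Iω) = (-0.1620, -0.0240, 0.0030)
α = I⁻¹(τ − ω×Iω) = (1.0800, -0.1143, 3.9400)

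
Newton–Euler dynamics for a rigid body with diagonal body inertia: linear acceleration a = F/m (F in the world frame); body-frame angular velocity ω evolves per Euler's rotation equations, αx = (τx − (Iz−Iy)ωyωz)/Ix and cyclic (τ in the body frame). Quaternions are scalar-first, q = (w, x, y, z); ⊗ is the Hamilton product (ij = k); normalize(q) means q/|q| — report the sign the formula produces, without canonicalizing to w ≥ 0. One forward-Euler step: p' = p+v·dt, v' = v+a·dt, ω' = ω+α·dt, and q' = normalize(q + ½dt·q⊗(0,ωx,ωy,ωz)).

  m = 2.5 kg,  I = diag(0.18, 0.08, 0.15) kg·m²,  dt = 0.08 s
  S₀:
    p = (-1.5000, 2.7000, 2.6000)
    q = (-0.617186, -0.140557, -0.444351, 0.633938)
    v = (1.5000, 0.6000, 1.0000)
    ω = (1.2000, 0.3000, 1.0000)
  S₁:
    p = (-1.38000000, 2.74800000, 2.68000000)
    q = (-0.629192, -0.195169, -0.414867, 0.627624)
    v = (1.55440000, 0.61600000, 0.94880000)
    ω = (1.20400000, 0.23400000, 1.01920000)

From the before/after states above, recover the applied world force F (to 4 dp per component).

velocity change Δv = (0.05440000, 0.01600000, -0.05120000)
applied force F = (1.7000, 0.5000, -1.6000)

F = (1.7000, 0.5000, -1.6000)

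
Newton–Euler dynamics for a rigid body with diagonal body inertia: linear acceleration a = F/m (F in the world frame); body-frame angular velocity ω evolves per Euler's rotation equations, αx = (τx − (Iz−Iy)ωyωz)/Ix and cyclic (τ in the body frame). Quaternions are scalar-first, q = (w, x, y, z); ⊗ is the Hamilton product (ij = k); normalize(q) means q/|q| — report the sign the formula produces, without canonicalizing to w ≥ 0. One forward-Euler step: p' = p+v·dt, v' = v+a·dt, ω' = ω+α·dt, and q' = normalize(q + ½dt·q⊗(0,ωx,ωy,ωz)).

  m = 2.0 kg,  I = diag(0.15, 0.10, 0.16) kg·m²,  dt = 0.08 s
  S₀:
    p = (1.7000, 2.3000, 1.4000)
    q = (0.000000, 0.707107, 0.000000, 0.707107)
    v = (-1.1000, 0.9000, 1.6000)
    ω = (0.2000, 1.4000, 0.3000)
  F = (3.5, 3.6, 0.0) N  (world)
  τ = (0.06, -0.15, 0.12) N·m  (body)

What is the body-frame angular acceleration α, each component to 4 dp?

precession coupling ω×(Iω) = (0.0252, -0.0006, -0.0140)
α = I⁻¹(τ − ω×Iω) = (0.2320, -1.4940, 0.8375)

α = (0.2320, -1.4940, 0.8375)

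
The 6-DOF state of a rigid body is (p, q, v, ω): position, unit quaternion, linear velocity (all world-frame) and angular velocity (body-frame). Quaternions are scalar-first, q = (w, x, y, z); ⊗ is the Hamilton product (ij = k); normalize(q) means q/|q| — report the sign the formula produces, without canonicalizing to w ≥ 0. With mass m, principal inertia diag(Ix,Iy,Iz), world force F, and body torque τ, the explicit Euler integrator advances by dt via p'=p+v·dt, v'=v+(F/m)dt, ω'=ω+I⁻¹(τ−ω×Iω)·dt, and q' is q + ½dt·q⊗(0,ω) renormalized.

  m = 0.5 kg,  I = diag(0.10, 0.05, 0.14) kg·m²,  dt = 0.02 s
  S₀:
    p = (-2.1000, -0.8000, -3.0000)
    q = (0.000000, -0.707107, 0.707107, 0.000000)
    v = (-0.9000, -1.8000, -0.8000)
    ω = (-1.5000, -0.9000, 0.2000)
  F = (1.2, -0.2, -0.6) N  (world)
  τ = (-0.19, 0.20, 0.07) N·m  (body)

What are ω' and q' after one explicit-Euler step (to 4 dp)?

α = I⁻¹(τ − ω×Iω) = (-1.7380, 3.7600, 0.9821)
new body rate ω' = (-1.5348, -0.8248, 0.2196)
Hamilton product q⊗(0,ω) = (-0.4242642, 0.1414214, 0.1414214, 1.6970568)
updated quaternion q' = (-0.0042, -0.7056, 0.7084, 0.0170)

ω' = (-1.5348, -0.8248, 0.2196)
q' = (-0.0042, -0.7056, 0.7084, 0.0170)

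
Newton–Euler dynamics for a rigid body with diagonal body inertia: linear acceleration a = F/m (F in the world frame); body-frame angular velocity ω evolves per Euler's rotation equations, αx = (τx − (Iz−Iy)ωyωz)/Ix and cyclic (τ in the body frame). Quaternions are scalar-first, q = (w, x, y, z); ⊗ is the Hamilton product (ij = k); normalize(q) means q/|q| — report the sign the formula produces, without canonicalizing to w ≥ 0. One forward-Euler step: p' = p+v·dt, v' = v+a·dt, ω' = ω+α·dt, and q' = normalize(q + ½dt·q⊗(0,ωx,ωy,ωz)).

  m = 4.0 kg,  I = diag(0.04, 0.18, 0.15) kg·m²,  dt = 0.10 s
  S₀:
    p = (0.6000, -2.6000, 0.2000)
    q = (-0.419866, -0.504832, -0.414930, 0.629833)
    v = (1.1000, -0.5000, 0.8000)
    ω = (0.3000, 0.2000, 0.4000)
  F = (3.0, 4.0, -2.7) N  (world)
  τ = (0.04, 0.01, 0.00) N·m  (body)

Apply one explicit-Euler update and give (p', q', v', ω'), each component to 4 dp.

p' = (0.7100, -2.6500, 0.2800)
q' = (-0.4206, -0.5255, -0.3994, 0.6224)
v' = (1.1750, -0.4000, 0.7325)
ω' = (0.4060, 0.2129, 0.3944)

p + v·dt = (0.7100, -2.6500, 0.2800)
v + (F/m)dt = (1.1750, -0.4000, 0.7325)
precession coupling ω×(Iω) = (-0.0024, -0.0132, 0.0084)
α = I⁻¹(τ − ω×Iω) = (1.0600, 0.1289, -0.0560)
new body rate ω' = (0.4060, 0.2129, 0.3944)
q⊗(0,ω) = (-0.0174976, -0.4178984, 0.3069095, -0.1444338)
q + ½dt·q⊗(0,ω), renormalized = (-0.4206, -0.5255, -0.3994, 0.6224)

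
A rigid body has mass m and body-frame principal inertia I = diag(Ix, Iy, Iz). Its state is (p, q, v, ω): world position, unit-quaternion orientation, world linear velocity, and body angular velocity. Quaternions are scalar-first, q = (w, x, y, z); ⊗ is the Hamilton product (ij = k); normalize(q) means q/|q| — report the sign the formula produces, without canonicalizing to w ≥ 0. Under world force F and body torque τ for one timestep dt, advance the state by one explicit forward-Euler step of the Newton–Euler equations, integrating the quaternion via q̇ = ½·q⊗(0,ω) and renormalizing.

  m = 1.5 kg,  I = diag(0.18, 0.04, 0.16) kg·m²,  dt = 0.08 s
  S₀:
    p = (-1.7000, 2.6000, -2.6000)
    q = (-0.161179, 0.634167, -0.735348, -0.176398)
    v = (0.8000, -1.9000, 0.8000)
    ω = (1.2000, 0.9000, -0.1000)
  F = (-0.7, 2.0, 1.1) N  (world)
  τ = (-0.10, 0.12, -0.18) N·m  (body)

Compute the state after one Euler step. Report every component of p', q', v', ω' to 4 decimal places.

ω×(Iω) gyroscopic = (-0.0108, -0.0024, -0.1512)
angular accel α = (-0.4956, 3.0600, -0.1800)
ω + α·dt = (1.1604, 1.1448, -0.1144)
q⊗(0,ω) = (-0.1168270, 0.0388782, -0.2933220, 1.4692858)
q' = normalize(q + ½dt·q⊗(0,ω)) = (-0.1656, 0.6346, -0.7457, -0.1174)
linear accel F/m = (-0.4667, 1.3333, 0.7333)
p' = p + v·dt = (-1.6360, 2.4480, -2.5360)
v' = v + a·dt = (0.7627, -1.7933, 0.8587)

p' = (-1.6360, 2.4480, -2.5360)
q' = (-0.1656, 0.6346, -0.7457, -0.1174)
v' = (0.7627, -1.7933, 0.8587)
ω' = (1.1604, 1.1448, -0.1144)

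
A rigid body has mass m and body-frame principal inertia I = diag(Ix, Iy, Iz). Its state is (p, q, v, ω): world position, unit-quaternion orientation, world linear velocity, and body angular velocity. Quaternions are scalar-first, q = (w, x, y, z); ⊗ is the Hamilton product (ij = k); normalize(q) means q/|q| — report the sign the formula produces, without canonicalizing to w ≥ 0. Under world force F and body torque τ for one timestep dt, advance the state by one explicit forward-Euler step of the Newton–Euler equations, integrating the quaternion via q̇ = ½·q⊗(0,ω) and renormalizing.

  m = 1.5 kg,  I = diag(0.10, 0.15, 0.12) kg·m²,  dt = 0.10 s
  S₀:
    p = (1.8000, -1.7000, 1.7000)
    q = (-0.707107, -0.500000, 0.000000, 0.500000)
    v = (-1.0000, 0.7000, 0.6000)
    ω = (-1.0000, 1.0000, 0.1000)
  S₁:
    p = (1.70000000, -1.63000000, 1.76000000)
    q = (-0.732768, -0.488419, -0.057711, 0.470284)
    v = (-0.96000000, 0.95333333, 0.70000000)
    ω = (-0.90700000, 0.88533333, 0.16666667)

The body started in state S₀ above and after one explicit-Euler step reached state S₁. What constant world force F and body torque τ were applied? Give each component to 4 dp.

F = (0.6000, 3.8000, 1.5000)
τ = (0.0900, -0.1700, 0.0300)

v₁ − v₀ = (0.04000000, 0.25333333, 0.10000000)
applied force F = (0.6000, 3.8000, 1.5000)
rate change Δω = (0.09300000, -0.11466667, 0.06666667)
applied torque τ = (0.0900, -0.1700, 0.0300)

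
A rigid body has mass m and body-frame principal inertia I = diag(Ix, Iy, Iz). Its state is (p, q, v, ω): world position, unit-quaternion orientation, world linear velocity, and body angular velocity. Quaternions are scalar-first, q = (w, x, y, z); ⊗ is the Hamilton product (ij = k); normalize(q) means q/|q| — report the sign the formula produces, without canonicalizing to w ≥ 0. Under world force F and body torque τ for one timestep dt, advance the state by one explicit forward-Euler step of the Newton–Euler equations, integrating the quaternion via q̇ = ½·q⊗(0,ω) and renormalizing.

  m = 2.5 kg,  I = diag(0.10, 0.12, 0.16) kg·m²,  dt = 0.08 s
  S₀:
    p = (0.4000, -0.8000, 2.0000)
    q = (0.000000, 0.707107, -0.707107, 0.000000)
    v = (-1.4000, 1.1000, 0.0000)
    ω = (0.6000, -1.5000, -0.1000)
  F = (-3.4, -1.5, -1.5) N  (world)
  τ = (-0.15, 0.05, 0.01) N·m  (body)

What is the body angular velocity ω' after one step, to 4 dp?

ω' = (0.4752, -1.4691, -0.0860)

gyro term ω×Iω = (0.0060, 0.0036, -0.0180)
(τ − ω×Iω)/I = (-1.5600, 0.3867, 0.1750)
ω' = ω + α·dt = (0.4752, -1.4691, -0.0860)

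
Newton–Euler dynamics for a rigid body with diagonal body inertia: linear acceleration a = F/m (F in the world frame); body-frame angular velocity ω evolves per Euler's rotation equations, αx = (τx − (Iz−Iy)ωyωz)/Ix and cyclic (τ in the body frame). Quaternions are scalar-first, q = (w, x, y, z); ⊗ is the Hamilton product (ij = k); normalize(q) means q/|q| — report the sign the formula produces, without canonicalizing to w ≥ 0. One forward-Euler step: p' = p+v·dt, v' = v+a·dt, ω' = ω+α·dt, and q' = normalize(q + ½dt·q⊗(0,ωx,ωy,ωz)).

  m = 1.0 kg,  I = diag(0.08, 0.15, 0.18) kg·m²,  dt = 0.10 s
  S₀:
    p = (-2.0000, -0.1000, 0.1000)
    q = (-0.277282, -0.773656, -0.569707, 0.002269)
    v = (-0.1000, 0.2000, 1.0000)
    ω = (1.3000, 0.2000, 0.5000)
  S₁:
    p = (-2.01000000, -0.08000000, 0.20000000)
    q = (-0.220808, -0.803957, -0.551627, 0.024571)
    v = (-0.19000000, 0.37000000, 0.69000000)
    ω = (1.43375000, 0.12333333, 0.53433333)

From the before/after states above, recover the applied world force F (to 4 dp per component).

v₁ − v₀ = (-0.09000000, 0.17000000, -0.31000000)
F = m·Δv/dt = (-0.9000, 1.7000, -3.1000)

F = (-0.9000, 1.7000, -3.1000)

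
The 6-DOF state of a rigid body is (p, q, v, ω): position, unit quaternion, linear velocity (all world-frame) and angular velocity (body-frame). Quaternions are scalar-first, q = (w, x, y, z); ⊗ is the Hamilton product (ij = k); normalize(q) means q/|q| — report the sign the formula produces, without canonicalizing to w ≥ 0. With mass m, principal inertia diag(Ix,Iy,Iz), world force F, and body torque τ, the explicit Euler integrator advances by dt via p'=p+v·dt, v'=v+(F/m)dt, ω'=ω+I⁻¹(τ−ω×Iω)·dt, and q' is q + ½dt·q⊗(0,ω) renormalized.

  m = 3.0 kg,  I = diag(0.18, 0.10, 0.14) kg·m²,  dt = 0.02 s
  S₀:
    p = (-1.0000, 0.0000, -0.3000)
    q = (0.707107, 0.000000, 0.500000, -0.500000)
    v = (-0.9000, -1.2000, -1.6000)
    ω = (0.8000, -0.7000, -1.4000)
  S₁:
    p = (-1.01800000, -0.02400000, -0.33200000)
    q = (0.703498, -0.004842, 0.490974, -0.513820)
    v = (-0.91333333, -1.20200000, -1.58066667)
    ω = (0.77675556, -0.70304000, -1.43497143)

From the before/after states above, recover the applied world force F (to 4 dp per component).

velocity change Δv = (-0.01333333, -0.00200000, 0.01933333)
applied force F = (-2.0000, -0.3000, 2.9000)

F = (-2.0000, -0.3000, 2.9000)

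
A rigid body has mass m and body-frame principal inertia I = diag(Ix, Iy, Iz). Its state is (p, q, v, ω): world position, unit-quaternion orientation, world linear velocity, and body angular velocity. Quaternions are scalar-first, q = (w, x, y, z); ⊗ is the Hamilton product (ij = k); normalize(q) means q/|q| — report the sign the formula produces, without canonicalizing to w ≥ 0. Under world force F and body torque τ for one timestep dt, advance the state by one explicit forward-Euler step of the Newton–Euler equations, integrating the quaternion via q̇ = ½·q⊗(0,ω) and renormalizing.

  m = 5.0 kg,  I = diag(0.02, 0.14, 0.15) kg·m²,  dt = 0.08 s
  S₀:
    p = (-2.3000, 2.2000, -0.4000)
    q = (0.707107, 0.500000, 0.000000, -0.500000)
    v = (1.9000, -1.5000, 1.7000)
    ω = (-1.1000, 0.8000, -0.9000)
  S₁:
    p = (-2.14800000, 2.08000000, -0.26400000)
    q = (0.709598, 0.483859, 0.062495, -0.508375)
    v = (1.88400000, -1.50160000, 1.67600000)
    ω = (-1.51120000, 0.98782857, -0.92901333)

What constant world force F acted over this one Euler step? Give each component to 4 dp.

velocity change Δv = (-0.01600000, -0.00160000, -0.02400000)
F = m·Δv/dt = (-1.0000, -0.1000, -1.5000)

F = (-1.0000, -0.1000, -1.5000)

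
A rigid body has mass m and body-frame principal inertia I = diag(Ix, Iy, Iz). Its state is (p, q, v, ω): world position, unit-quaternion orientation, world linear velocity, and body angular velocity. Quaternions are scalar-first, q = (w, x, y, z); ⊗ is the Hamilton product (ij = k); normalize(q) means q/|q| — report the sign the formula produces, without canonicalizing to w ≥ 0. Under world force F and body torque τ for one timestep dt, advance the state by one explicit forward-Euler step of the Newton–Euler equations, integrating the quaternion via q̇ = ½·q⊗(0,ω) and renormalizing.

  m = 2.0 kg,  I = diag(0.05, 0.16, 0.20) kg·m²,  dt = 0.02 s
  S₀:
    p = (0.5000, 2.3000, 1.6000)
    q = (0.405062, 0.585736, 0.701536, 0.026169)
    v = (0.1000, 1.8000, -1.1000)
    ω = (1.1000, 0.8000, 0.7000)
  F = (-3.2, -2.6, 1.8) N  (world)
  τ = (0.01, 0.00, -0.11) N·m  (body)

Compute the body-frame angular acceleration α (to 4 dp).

precession coupling ω×(Iω) = (0.0224, -0.1155, 0.0968)
α = I⁻¹(τ − ω×Iω) = (-0.2480, 0.7219, -1.0340)

α = (-0.2480, 0.7219, -1.0340)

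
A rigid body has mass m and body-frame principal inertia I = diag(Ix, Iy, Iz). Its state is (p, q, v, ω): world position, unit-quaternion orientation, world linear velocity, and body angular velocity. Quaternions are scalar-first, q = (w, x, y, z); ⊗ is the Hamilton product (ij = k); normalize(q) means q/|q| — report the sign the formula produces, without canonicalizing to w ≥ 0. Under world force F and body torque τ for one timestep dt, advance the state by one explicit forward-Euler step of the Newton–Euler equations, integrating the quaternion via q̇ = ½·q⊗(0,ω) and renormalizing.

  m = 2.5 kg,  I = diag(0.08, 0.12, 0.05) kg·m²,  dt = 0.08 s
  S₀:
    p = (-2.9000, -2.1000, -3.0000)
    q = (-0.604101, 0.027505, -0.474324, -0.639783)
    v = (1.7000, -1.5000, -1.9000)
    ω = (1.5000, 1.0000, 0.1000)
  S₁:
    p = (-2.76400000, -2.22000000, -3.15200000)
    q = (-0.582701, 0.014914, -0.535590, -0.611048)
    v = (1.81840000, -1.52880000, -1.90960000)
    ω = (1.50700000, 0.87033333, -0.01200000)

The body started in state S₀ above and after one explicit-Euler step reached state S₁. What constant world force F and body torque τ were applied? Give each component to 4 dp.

v₁ − v₀ = (0.11840000, -0.02880000, -0.00960000)
applied force F = (3.7000, -0.9000, -0.3000)
rate change Δω = (0.00700000, -0.12966667, -0.11200000)
precession coupling = (-0.0070, 0.0045, 0.0600)
I·α + gyro = (0.0000, -0.1900, -0.0100)

F = (3.7000, -0.9000, -0.3000)
τ = (0.0000, -0.1900, -0.0100)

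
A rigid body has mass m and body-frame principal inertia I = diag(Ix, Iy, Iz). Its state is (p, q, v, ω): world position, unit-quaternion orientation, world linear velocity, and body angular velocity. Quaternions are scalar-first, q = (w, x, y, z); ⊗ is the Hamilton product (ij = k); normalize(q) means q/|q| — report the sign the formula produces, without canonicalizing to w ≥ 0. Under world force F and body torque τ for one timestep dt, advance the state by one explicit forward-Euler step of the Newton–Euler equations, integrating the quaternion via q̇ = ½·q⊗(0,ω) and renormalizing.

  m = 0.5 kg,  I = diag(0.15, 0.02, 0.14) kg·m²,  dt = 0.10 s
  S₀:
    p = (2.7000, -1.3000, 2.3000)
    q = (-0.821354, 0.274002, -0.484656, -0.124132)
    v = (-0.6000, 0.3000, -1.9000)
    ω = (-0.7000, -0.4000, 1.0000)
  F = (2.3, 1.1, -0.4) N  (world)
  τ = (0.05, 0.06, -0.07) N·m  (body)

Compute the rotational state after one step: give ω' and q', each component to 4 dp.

ω' = (-0.6347, -0.0650, 0.9760)
q' = (-0.8136, 0.2755, -0.4766, -0.1873)

ω×(Iω) gyroscopic = (-0.0480, -0.0070, -0.0364)
(τ − ω×Iω)/I = (0.6533, 3.3500, -0.2400)
new body rate ω' = (-0.6347, -0.0650, 0.9760)
q⊗(0,ω) = (0.1220710, 0.0406390, 0.1414320, -1.2702140)
updated quaternion q' = (-0.8136, 0.2755, -0.4766, -0.1873)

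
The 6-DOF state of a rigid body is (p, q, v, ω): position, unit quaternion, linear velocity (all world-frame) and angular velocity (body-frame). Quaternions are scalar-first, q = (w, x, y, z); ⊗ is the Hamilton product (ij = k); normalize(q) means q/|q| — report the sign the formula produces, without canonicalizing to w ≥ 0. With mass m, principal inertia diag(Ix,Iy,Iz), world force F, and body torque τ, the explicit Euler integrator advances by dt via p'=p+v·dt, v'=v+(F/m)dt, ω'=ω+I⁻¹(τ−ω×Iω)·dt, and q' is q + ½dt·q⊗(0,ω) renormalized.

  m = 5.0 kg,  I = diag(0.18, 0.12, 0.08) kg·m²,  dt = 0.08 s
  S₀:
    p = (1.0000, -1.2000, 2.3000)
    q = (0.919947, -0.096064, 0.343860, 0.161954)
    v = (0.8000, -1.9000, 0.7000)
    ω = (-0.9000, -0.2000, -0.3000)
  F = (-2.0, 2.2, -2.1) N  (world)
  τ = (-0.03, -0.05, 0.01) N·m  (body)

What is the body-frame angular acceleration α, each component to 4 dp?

precession coupling ω×(Iω) = (-0.0024, 0.0270, -0.0108)
(τ − ω×Iω)/I = (-0.1533, -0.6417, 0.2600)

α = (-0.1533, -0.6417, 0.2600)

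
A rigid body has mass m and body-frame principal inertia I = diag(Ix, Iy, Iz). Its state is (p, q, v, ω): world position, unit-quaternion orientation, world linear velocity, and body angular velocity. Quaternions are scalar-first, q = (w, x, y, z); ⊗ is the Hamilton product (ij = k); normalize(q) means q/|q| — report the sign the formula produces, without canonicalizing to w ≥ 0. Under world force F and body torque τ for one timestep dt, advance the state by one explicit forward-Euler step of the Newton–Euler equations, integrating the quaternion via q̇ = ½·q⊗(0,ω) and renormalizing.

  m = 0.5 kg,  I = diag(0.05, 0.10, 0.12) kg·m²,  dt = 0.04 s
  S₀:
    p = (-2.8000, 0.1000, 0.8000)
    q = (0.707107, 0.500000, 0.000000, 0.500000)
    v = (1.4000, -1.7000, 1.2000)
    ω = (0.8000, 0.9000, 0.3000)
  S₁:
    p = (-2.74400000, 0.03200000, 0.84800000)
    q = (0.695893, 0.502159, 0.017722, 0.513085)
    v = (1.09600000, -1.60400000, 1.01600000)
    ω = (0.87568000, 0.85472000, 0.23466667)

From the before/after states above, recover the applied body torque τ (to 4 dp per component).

Δω = ω₁−ω₀ = (0.07568000, -0.04528000, -0.06533333)
ω₀×(Iω₀) = (0.0054, -0.0168, 0.0360)
I·α + gyro = (0.1000, -0.1300, -0.1600)

τ = (0.1000, -0.1300, -0.1600)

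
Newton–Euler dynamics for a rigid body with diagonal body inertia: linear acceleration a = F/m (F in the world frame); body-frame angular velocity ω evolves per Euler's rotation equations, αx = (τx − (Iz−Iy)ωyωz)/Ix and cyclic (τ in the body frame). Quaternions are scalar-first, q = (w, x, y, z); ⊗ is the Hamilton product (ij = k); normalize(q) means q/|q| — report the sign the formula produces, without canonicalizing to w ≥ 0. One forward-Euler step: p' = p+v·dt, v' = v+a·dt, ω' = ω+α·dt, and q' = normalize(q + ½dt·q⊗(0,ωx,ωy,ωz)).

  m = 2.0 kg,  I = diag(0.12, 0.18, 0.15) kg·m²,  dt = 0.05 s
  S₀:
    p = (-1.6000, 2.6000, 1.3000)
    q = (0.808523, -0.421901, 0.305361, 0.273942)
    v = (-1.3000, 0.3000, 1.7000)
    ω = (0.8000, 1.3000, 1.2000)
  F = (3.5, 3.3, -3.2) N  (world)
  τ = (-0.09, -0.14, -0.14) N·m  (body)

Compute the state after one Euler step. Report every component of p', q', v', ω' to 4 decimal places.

gyro term ω×Iω = (-0.0468, -0.0288, 0.0624)
angular accel α = (-0.3600, -0.6178, -1.3493)
ω + α·dt = (0.7820, 1.2691, 1.1325)
q⊗(0,ω) = (-0.3881789, 0.6571270, 1.7765147, 0.1774675)
q' = normalize(q + ½dt·q⊗(0,ω)) = (0.7979, -0.4050, 0.3494, 0.2781)
linear accel F/m = (1.7500, 1.6500, -1.6000)
p' = p + v·dt = (-1.6650, 2.6150, 1.3850)
v' = v + a·dt = (-1.2125, 0.3825, 1.6200)

p' = (-1.6650, 2.6150, 1.3850)
q' = (0.7979, -0.4050, 0.3494, 0.2781)
v' = (-1.2125, 0.3825, 1.6200)
ω' = (0.7820, 1.2691, 1.1325)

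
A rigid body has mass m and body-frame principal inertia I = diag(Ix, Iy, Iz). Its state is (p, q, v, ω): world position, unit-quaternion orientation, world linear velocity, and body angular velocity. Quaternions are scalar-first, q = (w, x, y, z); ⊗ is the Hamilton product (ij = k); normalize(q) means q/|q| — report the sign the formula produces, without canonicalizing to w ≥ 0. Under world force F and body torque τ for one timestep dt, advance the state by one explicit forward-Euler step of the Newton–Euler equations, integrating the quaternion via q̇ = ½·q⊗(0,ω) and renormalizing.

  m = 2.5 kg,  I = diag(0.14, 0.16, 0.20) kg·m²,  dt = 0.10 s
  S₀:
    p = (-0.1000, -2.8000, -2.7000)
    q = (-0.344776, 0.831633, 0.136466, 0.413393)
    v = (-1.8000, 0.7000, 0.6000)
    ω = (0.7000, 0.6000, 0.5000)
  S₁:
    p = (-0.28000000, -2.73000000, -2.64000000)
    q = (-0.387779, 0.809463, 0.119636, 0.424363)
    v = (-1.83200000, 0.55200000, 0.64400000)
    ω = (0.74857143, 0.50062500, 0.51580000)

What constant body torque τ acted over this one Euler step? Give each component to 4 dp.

Δω = ω₁−ω₀ = (0.04857143, -0.09937500, 0.01580000)
ω₀×(Iω₀) = (0.0120, -0.0210, 0.0084)
applied torque τ = (0.0800, -0.1800, 0.0400)

τ = (0.0800, -0.1800, 0.0400)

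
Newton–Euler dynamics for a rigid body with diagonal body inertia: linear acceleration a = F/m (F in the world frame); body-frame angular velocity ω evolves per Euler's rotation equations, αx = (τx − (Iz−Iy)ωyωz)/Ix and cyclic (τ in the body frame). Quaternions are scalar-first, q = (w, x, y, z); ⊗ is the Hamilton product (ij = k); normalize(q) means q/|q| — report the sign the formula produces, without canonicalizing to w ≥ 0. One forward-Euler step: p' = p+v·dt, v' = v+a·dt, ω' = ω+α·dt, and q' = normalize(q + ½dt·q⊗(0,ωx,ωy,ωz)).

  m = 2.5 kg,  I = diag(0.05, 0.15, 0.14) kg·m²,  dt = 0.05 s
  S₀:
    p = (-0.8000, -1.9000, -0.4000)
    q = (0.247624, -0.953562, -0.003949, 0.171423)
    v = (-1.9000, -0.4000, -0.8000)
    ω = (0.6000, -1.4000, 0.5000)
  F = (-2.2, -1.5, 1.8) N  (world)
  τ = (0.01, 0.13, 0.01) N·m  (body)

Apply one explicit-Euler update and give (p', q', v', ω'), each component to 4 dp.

p' = (-0.8950, -1.9200, -0.4400)
q' = (0.2594, -0.9431, 0.0019, 0.2078)
v' = (-1.9440, -0.4300, -0.7640)
ω' = (0.6030, -1.3477, 0.5336)

ω×(Iω) gyroscopic = (0.0070, -0.0270, -0.0840)
angular accel α = (0.0600, 1.0467, 0.6714)
ω + α·dt = (0.6030, -1.3477, 0.5336)
q⊗(0,ω) = (0.4808971, 0.3865921, 0.2329612, 1.4611682)
q + ½dt·q⊗(0,ω), renormalized = (0.2594, -0.9431, 0.0019, 0.2078)
p + v·dt = (-0.8950, -1.9200, -0.4400)
v' = v + a·dt = (-1.9440, -0.4300, -0.7640)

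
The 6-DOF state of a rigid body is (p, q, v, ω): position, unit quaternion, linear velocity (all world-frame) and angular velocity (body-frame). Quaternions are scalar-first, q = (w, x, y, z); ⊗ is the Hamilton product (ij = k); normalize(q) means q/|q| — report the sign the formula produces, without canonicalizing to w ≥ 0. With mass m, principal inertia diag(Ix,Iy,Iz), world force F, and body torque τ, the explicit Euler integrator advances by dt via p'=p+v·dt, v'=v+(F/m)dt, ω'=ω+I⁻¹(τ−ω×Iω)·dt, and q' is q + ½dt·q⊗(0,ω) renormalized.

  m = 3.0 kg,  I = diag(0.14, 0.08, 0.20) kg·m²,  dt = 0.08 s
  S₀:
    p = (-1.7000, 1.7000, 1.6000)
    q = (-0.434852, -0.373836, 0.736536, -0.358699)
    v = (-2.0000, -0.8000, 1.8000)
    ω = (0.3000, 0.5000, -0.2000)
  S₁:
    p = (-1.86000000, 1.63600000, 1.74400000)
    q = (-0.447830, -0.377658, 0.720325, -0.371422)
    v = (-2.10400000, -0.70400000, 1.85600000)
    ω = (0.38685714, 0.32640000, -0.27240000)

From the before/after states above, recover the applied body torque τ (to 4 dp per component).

Δω = ω₁−ω₀ = (0.08685714, -0.17360000, -0.07240000)
applied torque τ = (0.1400, -0.1700, -0.1900)

τ = (0.1400, -0.1700, -0.1900)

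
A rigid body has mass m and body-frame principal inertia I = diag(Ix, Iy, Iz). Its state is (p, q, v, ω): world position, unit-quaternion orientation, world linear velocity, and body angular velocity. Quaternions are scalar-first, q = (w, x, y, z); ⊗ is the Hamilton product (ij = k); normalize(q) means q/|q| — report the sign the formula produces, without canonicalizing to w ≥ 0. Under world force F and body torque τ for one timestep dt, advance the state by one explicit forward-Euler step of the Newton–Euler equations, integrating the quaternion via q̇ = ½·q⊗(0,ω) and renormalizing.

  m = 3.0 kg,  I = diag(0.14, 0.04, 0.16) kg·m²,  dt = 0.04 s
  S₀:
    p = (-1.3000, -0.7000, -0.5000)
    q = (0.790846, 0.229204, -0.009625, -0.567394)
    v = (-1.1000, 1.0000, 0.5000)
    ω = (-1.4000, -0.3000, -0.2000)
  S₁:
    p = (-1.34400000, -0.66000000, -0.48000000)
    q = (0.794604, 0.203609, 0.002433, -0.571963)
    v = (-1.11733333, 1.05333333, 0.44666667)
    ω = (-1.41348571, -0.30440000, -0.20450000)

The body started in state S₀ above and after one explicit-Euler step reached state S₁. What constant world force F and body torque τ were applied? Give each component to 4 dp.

F = (-1.3000, 4.0000, -4.0000)
τ = (-0.0400, -0.0100, -0.0600)

Δv = v₁−v₀ = (-0.01733333, 0.05333333, -0.05333333)
applied force F = (-1.3000, 4.0000, -4.0000)
rate change Δω = (-0.01348571, -0.00440000, -0.00450000)
ω₀×(Iω₀) = (0.0072, -0.0056, -0.0420)
I·α + gyro = (-0.0400, -0.0100, -0.0600)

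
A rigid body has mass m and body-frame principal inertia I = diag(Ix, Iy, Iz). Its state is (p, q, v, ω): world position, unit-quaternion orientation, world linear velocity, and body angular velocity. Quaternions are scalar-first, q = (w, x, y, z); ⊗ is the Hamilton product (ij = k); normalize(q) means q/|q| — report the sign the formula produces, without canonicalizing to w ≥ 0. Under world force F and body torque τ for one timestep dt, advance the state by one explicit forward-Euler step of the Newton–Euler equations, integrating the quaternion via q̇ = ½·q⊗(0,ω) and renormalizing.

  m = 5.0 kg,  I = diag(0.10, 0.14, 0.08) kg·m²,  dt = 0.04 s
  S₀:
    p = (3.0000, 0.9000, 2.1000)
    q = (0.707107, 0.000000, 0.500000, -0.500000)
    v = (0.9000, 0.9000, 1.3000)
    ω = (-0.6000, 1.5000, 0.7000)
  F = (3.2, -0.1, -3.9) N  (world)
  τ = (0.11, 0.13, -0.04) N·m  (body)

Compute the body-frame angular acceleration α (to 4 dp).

precession coupling ω×(Iω) = (-0.0630, -0.0084, -0.0360)
(τ − ω×Iω)/I = (1.7300, 0.9886, -0.0500)

α = (1.7300, 0.9886, -0.0500)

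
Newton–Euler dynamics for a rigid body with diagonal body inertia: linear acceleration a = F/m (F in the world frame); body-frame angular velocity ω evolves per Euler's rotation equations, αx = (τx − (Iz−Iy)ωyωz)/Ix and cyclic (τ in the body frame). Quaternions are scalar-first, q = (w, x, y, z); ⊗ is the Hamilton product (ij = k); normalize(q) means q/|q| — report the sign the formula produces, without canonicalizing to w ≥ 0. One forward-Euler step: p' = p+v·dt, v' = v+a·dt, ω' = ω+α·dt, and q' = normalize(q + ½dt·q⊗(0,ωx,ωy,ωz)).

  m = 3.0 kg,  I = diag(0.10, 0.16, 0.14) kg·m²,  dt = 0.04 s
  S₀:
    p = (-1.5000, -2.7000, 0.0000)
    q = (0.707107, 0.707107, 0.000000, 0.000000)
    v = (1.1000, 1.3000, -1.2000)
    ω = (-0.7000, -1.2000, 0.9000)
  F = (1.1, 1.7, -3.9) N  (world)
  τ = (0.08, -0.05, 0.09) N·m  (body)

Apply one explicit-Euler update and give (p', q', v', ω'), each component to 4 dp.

p' = (-1.4560, -2.6480, -0.0480)
q' = (0.7166, 0.6968, -0.0297, -0.0042)
v' = (1.1147, 1.3227, -1.2520)
ω' = (-0.6766, -1.2188, 0.9113)

precession coupling ω×(Iω) = (0.0216, 0.0252, 0.0504)
(τ − ω×Iω)/I = (0.5840, -0.4700, 0.2829)
new body rate ω' = (-0.6766, -1.2188, 0.9113)
2q̇ = q⊗(0,ω) = (0.4949749, -0.4949749, -1.4849247, -0.2121321)
q + ½dt·q⊗(0,ω), renormalized = (0.7166, 0.6968, -0.0297, -0.0042)
a = F/m = (0.3667, 0.5667, -1.3000)
new position p' = (-1.4560, -2.6480, -0.0480)
v + (F/m)dt = (1.1147, 1.3227, -1.2520)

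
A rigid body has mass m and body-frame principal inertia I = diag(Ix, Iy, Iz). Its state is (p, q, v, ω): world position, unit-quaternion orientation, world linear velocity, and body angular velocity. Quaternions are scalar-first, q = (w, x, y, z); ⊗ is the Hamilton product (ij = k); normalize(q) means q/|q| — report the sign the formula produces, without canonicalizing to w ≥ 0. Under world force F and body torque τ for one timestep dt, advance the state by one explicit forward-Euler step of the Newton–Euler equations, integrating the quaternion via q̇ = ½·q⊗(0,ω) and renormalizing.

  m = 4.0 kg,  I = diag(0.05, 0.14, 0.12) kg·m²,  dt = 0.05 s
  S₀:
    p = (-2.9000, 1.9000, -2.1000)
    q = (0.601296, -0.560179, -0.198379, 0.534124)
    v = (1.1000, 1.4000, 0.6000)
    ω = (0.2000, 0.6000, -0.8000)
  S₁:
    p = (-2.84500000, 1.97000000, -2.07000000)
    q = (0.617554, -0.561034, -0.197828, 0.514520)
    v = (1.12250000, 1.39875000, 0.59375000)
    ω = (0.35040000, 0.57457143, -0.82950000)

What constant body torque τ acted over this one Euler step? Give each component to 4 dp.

τ = (0.1600, -0.0600, -0.0600)

Δω = ω₁−ω₀ = (0.15040000, -0.02542857, -0.02950000)
applied torque τ = (0.1600, -0.0600, -0.0600)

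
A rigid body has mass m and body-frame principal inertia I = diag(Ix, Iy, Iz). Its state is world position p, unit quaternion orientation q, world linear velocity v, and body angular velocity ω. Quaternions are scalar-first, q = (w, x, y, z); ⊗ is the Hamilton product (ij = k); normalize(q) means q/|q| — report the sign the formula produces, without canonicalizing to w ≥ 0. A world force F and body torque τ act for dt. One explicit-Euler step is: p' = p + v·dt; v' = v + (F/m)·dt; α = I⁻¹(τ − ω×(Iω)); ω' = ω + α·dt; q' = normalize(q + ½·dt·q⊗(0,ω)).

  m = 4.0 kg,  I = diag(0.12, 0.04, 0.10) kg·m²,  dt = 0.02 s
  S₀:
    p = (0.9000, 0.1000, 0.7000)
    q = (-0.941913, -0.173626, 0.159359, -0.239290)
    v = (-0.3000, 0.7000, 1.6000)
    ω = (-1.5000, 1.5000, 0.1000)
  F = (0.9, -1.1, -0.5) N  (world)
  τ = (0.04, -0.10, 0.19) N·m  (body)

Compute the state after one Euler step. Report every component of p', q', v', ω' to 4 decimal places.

ω×(Iω) gyroscopic = (0.0090, -0.0030, 0.1800)
α = I⁻¹(τ − ω×Iω) = (0.2583, -2.4250, 0.1000)
ω + α·dt = (-1.4948, 1.4515, 0.1020)
Hamilton product q⊗(0,ω) = (-0.4755485, 1.7877404, -1.0365719, -0.1155918)
q + ½dt·q⊗(0,ω), renormalized = (-0.9465, -0.1557, 0.1490, -0.2404)
a = (0.2250, -0.2750, -0.1250)
new position p' = (0.8940, 0.1140, 0.7320)
v + (F/m)dt = (-0.2955, 0.6945, 1.5975)

p' = (0.8940, 0.1140, 0.7320)
q' = (-0.9465, -0.1557, 0.1490, -0.2404)
v' = (-0.2955, 0.6945, 1.5975)
ω' = (-1.4948, 1.4515, 0.1020)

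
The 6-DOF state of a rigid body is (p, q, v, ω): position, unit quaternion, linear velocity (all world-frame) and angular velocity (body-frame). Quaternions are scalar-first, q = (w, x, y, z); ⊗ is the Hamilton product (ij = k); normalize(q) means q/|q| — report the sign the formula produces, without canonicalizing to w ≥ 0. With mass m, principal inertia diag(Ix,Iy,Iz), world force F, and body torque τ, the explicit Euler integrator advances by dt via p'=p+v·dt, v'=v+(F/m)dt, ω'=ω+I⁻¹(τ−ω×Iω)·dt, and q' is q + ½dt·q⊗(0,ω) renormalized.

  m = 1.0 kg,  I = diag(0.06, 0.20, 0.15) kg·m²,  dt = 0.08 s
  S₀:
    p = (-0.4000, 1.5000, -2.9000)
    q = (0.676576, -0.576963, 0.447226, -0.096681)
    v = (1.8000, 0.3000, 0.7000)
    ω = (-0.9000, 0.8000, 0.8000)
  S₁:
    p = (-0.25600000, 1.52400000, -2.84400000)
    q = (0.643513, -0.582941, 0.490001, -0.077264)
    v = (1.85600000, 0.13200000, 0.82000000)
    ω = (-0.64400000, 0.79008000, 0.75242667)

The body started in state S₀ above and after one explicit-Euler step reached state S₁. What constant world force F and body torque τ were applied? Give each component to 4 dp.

Δω = ω₁−ω₀ = (0.25600000, -0.00992000, -0.04757333)
ω₀×(Iω₀) = (-0.0320, 0.0648, -0.1008)
I·α + gyro = (0.1600, 0.0400, -0.1900)
v₁ − v₀ = (0.05600000, -0.16800000, 0.12000000)
m·(v₁−v₀)/dt = (0.7000, -2.1000, 1.5000)

F = (0.7000, -2.1000, 1.5000)
τ = (0.1600, 0.0400, -0.1900)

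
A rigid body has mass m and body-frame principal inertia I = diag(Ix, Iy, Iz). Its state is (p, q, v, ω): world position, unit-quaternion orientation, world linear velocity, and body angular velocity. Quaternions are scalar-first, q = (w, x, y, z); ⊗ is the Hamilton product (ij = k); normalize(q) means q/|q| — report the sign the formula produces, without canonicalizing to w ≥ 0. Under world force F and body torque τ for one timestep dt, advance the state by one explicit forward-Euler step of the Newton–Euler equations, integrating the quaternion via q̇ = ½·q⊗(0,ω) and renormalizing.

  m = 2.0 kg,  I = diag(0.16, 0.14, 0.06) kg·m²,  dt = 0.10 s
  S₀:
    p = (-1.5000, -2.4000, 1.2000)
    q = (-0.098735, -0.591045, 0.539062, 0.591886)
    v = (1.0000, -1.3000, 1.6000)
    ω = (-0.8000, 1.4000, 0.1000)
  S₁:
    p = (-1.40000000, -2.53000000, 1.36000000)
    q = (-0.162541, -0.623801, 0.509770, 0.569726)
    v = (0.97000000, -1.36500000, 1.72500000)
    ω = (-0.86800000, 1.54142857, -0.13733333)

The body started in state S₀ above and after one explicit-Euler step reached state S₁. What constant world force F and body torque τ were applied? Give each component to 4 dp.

velocity change Δv = (-0.03000000, -0.06500000, 0.12500000)
F = m·Δv/dt = (-0.6000, -1.3000, 2.5000)
rate change Δω = (-0.06800000, 0.14142857, -0.23733333)
precession coupling = (-0.0112, -0.0080, 0.0224)
τ = I·(Δω/dt) + ω₀×(Iω₀) = (-0.1200, 0.1900, -0.1200)

F = (-0.6000, -1.3000, 2.5000)
τ = (-0.1200, 0.1900, -0.1200)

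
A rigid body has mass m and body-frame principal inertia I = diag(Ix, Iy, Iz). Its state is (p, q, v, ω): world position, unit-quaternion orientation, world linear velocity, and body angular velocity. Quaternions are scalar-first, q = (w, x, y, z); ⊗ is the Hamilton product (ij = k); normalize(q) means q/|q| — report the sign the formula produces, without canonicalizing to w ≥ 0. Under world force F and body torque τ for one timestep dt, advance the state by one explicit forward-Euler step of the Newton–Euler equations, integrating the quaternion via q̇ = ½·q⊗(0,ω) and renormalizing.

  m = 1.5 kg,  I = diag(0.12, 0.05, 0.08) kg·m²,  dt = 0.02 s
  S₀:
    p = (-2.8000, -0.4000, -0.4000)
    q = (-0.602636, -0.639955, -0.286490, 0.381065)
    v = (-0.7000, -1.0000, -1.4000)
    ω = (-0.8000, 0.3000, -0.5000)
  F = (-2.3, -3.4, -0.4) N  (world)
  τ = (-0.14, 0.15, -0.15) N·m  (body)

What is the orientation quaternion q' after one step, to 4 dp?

2q̇ = q⊗(0,ω) = (-0.2354845, 0.5110343, -0.8056203, -0.1198605)
q + ½dt·q⊗(0,ω), renormalized = (-0.6050, -0.6348, -0.2945, 0.3798)

q' = (-0.6050, -0.6348, -0.2945, 0.3798)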